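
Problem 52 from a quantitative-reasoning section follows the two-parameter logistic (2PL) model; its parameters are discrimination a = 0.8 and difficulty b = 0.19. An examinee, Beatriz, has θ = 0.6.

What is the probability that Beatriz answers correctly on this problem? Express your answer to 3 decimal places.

P(θ) = 1 / (1 + exp(−a(θ − b)))
Exponent: 0.8 × (0.6 − 0.19) = 0.3280
1/(1 + e^{-0.3280}) = 0.5813

0.581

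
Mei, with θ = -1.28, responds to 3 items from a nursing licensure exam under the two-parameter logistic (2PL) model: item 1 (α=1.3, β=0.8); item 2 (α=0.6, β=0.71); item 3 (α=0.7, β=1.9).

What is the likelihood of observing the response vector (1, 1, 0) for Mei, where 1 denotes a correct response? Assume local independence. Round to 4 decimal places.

P(θ) = 1 / (1 + exp(−α(θ − β)))
P_1 = 1/(1+e^{2.7040}) = 0.0627
P_2 = 1/(1+e^{1.1940}) = 0.2325
P_3 = 1/(1+e^{2.2260}) = 0.0974
L = P_1 × P_2 × (1−P_3) = 0.0627 × 0.2325 × 0.9026 = 0.01317

0.0132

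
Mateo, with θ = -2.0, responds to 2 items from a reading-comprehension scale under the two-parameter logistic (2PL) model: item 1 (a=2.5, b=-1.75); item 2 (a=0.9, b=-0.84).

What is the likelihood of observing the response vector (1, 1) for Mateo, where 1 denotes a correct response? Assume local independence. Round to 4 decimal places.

0.0908

P(θ) = 1 / (1 + exp(−a(θ − b)))
P_1 = 1/(1+e^{0.6250}) = 0.3486
P_2 = 1/(1+e^{1.0440}) = 0.2604
L = P_1 × P_2 = 0.3486 × 0.2604 = 0.09078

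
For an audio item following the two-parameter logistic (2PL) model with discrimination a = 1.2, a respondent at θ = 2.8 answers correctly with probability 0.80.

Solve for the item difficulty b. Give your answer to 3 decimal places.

P(θ) = 1 / (1 + exp(−a(θ − b)))
logit(0.80) = ln(0.80/0.20) = 1.3863
b = θ − logit/(a) = 2.8 − 1.3863/1.2000 = 1.6448

1.645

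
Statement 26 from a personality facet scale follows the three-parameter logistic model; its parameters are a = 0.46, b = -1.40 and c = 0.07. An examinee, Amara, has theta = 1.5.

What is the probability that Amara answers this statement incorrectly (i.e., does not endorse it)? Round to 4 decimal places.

0.1939

P(theta) = c + (1 − c) · 1 / (1 + exp(−a(theta − b)))
Exponent: 0.46 × (1.5 − (-1.40)) = 1.3340
1/(1 + e^{-1.3340}) = 0.7915
P = 0.07 + 0.93 × 0.7915 = 0.8061
P(incorrect) = 1 − 0.8061 = 0.1939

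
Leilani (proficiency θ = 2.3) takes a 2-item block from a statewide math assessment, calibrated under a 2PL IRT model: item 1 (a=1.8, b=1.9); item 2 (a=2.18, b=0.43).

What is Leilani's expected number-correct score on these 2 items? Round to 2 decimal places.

P(θ) = 1 / (1 + exp(−a(θ − b)))
P_1 = 1/(1+e^{-0.7200}) = 0.6726
P_2 = 1/(1+e^{-4.0766}) = 0.9833
E[score] = 0.6726 + 0.9833 = 1.6559

1.66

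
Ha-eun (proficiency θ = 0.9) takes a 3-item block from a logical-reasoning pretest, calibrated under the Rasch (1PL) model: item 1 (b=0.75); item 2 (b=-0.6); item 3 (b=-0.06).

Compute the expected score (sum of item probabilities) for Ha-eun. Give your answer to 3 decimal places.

2.078

P(θ) = 1 / (1 + exp(−(θ − b)))
P_1 = 1/(1+e^{-0.1500}) = 0.5374
P_2 = 1/(1+e^{-1.5000}) = 0.8176
P_3 = 1/(1+e^{-0.9600}) = 0.7231
E[score] = 0.5374 + 0.8176 + 0.7231 = 2.0781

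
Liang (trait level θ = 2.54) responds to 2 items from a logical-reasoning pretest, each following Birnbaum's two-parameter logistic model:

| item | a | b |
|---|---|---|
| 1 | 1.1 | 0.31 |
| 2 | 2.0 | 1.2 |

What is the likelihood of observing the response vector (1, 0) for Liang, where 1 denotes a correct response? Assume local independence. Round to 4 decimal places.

P(θ) = 1 / (1 + exp(−a(θ − b)))
P_1 = 1/(1+e^{-2.4530}) = 0.9208
P_2 = 1/(1+e^{-2.6800}) = 0.9358
L = P_1 × (1−P_2) = 0.9208 × 0.0642 = 0.05908

0.0591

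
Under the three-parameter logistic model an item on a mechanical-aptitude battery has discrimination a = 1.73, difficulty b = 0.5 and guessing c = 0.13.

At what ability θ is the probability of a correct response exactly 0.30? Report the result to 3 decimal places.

P(θ) = c + (1 − c) · 1 / (1 + exp(−a(θ − b)))
Remove guessing floor: (0.30 − 0.13)/(1 − 0.13) = 0.1954
logit = ln(0.1954/0.8046) = -1.4153
θ = b + logit/(a) = 0.5 + (-1.4153)/1.7300 = -0.3181

-0.318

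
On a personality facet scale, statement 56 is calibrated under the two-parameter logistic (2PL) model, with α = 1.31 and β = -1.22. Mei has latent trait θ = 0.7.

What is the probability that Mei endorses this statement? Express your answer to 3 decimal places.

P(θ) = 1 / (1 + exp(−α(θ − β)))
Exponent: 1.31 × (0.7 − (-1.22)) = 2.5152
1/(1 + e^{-2.5152}) = 0.9252

0.925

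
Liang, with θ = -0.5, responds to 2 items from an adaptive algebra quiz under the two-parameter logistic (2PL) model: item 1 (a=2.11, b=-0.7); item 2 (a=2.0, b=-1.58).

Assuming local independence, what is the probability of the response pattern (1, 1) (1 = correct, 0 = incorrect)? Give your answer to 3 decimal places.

0.542

P(θ) = 1 / (1 + exp(−a(θ − b)))
P_1 = 1/(1+e^{-0.4220}) = 0.6040
P_2 = 1/(1+e^{-2.1600}) = 0.8966
L = P_1 × P_2 = 0.6040 × 0.8966 = 0.54151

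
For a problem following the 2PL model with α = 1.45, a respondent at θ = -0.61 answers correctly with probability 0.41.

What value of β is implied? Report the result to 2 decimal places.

P(θ) = 1 / (1 + exp(−α(θ − β)))
logit(0.41) = ln(0.41/0.59) = -0.3640
β = θ − logit/(α) = -0.61 − (-0.3640)/1.4500 = -0.3590

-0.36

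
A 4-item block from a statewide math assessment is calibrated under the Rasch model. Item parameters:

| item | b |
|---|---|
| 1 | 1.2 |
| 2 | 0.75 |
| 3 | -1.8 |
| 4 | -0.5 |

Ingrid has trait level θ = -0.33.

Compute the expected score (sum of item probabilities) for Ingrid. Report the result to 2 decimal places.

P(θ) = 1 / (1 + exp(−(θ − b)))
P_1 = 1/(1+e^{1.5300}) = 0.1780
P_2 = 1/(1+e^{1.0800}) = 0.2535
P_3 = 1/(1+e^{-1.4700}) = 0.8131
P_4 = 1/(1+e^{-0.1700}) = 0.5424
E[score] = 0.1780 + 0.2535 + 0.8131 + 0.5424 = 1.7870

1.79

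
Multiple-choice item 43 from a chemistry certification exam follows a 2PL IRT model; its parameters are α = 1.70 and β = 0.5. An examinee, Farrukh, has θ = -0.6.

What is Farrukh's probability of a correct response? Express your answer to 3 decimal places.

P(θ) = 1 / (1 + exp(−α(θ − β)))
Exponent: 1.70 × (-0.6 − 0.5) = -1.8700
1/(1 + e^{1.8700}) = 0.1335

0.134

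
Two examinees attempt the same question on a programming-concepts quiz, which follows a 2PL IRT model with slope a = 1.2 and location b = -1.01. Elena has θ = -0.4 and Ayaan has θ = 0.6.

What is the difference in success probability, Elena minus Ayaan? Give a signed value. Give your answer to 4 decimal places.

-0.1982

P(θ) = 1 / (1 + exp(−a(θ − b)))
P(Elena) = 0.6752  [exponent 0.7320]
P(Ayaan) = 0.8735  [exponent 1.9320]
Difference = 0.6752 − 0.8735 = -0.1982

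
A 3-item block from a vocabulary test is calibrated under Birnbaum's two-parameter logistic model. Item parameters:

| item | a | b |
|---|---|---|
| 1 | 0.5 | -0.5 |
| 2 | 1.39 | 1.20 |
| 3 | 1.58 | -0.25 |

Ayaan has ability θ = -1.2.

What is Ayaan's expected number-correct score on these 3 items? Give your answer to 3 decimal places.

0.630

P(θ) = 1 / (1 + exp(−a(θ − b)))
P_1 = 1/(1+e^{0.3500}) = 0.4134
P_2 = 1/(1+e^{3.3360}) = 0.0344
P_3 = 1/(1+e^{1.5010}) = 0.1823
E[score] = 0.4134 + 0.0344 + 0.1823 = 0.6300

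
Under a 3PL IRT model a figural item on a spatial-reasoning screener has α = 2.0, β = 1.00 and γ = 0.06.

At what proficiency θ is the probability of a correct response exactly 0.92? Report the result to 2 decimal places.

P(θ) = γ + (1 − γ) · 1 / (1 + exp(−α(θ − β)))
Remove guessing floor: (0.92 − 0.06)/(1 − 0.06) = 0.9149
logit = ln(0.9149/0.0851) = 2.3749
θ = β + logit/(α) = 1.00 + 2.3749/2.0000 = 2.1875

2.19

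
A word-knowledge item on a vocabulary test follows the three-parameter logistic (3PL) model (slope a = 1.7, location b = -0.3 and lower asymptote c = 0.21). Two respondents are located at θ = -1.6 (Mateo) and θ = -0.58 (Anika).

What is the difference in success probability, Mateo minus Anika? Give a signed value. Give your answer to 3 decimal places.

-0.225

P(θ) = c + (1 − c) · 1 / (1 + exp(−a(θ − b)))
P(Mateo) = 0.2881  [exponent -2.2100]
P(Anika) = 0.5127  [exponent -0.4760]
Difference = 0.2881 − 0.5127 = -0.2246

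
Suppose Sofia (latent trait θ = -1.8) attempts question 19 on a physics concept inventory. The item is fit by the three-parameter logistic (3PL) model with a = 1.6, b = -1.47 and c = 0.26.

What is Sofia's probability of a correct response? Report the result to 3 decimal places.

P(θ) = c + (1 − c) · 1 / (1 + exp(−a(θ − b)))
Exponent: 1.6 × (-1.8 − (-1.47)) = -0.5280
1/(1 + e^{0.5280}) = 0.3710
P = 0.26 + 0.74 × 0.3710 = 0.5345

0.535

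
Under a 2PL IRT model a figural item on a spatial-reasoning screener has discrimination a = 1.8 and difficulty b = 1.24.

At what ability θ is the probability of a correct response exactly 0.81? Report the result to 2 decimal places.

P(θ) = 1 / (1 + exp(−a(θ − b)))
logit = ln(0.8100/0.1900) = 1.4500
θ = b + logit/(a) = 1.24 + 1.4500/1.8000 = 2.0456

2.05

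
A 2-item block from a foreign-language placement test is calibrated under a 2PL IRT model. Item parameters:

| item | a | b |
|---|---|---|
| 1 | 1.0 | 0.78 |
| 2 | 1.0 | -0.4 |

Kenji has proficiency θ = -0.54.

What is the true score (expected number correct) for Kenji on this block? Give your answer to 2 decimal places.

0.68

P(θ) = 1 / (1 + exp(−a(θ − b)))
P_1 = 1/(1+e^{1.3200}) = 0.2108
P_2 = 1/(1+e^{0.1400}) = 0.4651
E[score] = 0.2108 + 0.4651 = 0.6759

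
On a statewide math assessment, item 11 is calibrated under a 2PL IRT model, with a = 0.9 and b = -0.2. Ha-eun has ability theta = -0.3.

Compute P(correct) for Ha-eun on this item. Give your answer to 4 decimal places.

0.4775

P(theta) = 1 / (1 + exp(−a(theta − b)))
Exponent: 0.9 × (-0.3 − (-0.2)) = -0.0900
1/(1 + e^{0.0900}) = 0.4775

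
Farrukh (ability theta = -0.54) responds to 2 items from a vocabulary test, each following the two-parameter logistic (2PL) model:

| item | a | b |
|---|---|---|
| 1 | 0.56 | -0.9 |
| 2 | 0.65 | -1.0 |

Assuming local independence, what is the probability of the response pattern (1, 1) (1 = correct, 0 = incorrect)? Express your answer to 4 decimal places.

P(theta) = 1 / (1 + exp(−a(theta − b)))
P_1 = 1/(1+e^{-0.2016}) = 0.5502
P_2 = 1/(1+e^{-0.2990}) = 0.5742
L = P_1 × P_2 = 0.5502 × 0.5742 = 0.31594

0.3159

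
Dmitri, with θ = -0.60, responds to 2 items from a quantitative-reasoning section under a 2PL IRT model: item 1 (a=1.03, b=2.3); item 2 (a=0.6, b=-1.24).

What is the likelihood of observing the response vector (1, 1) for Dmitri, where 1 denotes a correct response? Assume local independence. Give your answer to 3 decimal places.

P(θ) = 1 / (1 + exp(−a(θ − b)))
P_1 = 1/(1+e^{2.9870}) = 0.0480
P_2 = 1/(1+e^{-0.3840}) = 0.5948
L = P_1 × P_2 = 0.0480 × 0.5948 = 0.02856

0.029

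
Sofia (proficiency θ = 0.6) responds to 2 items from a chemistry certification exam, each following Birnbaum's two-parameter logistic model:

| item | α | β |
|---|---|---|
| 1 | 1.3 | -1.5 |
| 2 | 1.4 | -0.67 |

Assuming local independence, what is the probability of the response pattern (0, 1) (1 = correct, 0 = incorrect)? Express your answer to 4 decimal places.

0.0524

P(θ) = 1 / (1 + exp(−α(θ − β)))
P_1 = 1/(1+e^{-2.7300}) = 0.9388
P_2 = 1/(1+e^{-1.7780}) = 0.8554
L = (1−P_1) × P_2 = 0.0612 × 0.8554 = 0.05238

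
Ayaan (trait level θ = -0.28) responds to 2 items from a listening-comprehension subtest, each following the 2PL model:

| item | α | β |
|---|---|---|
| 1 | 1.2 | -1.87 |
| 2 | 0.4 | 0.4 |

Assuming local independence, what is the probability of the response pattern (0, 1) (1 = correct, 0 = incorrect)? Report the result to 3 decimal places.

0.056

P(θ) = 1 / (1 + exp(−α(θ − β)))
P_1 = 1/(1+e^{-1.9080}) = 0.8708
P_2 = 1/(1+e^{0.2720}) = 0.4324
L = (1−P_1) × P_2 = 0.1292 × 0.4324 = 0.05587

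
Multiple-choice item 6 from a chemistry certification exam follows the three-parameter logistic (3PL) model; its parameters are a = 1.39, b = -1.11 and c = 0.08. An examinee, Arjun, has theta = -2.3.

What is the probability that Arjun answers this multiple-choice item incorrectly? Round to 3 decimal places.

0.772

P(theta) = c + (1 − c) · 1 / (1 + exp(−a(theta − b)))
Exponent: 1.39 × (-2.3 − (-1.11)) = -1.6541
1/(1 + e^{1.6541}) = 0.1606
P = 0.08 + 0.92 × 0.1606 = 0.2277
P(incorrect) = 1 − 0.2277 = 0.7723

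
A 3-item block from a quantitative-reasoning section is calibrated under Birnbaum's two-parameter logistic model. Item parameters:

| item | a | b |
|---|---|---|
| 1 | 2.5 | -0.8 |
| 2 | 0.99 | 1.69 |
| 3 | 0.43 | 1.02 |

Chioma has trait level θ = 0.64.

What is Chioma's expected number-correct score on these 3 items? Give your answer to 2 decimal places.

1.69

P(θ) = 1 / (1 + exp(−a(θ − b)))
P_1 = 1/(1+e^{-3.6000}) = 0.9734
P_2 = 1/(1+e^{1.0395}) = 0.2612
P_3 = 1/(1+e^{0.1634}) = 0.4592
E[score] = 0.9734 + 0.2612 + 0.4592 = 1.6939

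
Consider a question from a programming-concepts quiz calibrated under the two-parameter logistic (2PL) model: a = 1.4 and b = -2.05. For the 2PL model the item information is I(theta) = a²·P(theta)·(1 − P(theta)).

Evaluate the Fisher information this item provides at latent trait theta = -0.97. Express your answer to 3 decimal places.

P = 1/(1+e^{-1.5120}) = 0.8194
P(1−P) = 0.8194 × 0.1806 = 0.1480
I = a² × P(1−P) = 1.4² × 0.1480 = 0.29010

0.290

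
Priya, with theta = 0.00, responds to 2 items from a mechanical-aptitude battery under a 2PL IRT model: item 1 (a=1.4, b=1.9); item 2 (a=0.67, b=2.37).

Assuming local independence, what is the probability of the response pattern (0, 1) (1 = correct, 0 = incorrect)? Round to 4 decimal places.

0.1586

P(theta) = 1 / (1 + exp(−a(theta − b)))
P_1 = 1/(1+e^{2.6600}) = 0.0654
P_2 = 1/(1+e^{1.5879}) = 0.1697
L = (1−P_1) × P_2 = 0.9346 × 0.1697 = 0.15859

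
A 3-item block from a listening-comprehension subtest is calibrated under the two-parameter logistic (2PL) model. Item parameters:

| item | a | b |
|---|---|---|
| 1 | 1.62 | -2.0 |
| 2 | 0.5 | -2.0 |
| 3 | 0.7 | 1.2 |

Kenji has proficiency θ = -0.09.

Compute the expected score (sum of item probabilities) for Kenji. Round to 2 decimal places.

1.97

P(θ) = 1 / (1 + exp(−a(θ − b)))
P_1 = 1/(1+e^{-3.0942}) = 0.9567
P_2 = 1/(1+e^{-0.9550}) = 0.7221
P_3 = 1/(1+e^{0.9030}) = 0.2884
E[score] = 0.9567 + 0.7221 + 0.2884 = 1.9672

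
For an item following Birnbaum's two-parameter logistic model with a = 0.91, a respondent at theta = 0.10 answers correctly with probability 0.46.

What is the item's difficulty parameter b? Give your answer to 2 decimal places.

0.28

P(theta) = 1 / (1 + exp(−a(theta − b)))
logit(0.46) = ln(0.46/0.54) = -0.1603
b = theta − logit/(a) = 0.10 − (-0.1603)/0.9100 = 0.2762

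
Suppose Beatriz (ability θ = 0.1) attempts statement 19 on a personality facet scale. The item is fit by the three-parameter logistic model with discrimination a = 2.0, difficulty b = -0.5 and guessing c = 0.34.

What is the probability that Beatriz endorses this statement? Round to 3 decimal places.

0.847

P(θ) = c + (1 − c) · 1 / (1 + exp(−a(θ − b)))
Exponent: 2.0 × (0.1 − (-0.5)) = 1.2000
1/(1 + e^{-1.2000}) = 0.7685
P = 0.34 + 0.66 × 0.7685 = 0.8472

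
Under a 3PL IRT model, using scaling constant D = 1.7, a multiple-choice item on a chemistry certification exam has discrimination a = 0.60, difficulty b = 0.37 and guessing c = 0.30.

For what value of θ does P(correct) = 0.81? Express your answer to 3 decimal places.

1.338

P(θ) = c + (1 − c) · 1 / (1 + exp(−D·a(θ − b)))
Remove guessing floor: (0.81 − 0.30)/(1 − 0.30) = 0.7286
logit = ln(0.7286/0.2714) = 0.9874
θ = b + logit/(1.7·a) = 0.37 + 0.9874/1.0200 = 1.3380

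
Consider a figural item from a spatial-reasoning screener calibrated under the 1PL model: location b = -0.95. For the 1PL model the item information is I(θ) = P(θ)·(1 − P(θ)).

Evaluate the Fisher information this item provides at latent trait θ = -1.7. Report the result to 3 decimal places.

P = 1/(1+e^{0.7500}) = 0.3208
P(1−P) = 0.3208 × 0.6792 = 0.2179
I = P(1−P) = 0.21789

0.218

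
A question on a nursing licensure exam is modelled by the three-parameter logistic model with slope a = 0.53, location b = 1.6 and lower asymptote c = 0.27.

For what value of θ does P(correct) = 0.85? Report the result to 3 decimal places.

P(θ) = c + (1 − c) · 1 / (1 + exp(−a(θ − b)))
Remove guessing floor: (0.85 − 0.27)/(1 − 0.27) = 0.7945
logit = ln(0.7945/0.2055) = 1.3524
θ = b + logit/(a) = 1.6 + 1.3524/0.5300 = 4.1517

4.152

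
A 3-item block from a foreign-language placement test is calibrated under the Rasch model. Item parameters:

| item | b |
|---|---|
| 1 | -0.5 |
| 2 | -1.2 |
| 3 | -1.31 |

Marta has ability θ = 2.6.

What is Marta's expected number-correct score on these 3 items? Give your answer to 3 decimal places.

P(θ) = 1 / (1 + exp(−(θ − b)))
P_1 = 1/(1+e^{-3.1000}) = 0.9569
P_2 = 1/(1+e^{-3.8000}) = 0.9781
P_3 = 1/(1+e^{-3.9100}) = 0.9804
E[score] = 0.9569 + 0.9781 + 0.9804 = 2.9154

2.915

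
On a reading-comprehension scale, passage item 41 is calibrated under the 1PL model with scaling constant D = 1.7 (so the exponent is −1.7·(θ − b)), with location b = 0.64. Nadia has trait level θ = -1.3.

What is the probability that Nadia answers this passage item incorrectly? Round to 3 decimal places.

0.964

P(θ) = 1 / (1 + exp(−D·(θ − b)))
Exponent: 1.7 × (-1.3 − 0.64) = -3.2980
1/(1 + e^{3.2980}) = 0.0356
P = 0.0356
P(incorrect) = 1 − 0.0356 = 0.9644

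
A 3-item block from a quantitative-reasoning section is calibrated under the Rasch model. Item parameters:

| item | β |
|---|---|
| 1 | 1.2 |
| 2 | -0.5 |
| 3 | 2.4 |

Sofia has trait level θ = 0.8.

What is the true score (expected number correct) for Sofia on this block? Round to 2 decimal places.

1.36

P(θ) = 1 / (1 + exp(−(θ − β)))
P_1 = 1/(1+e^{0.4000}) = 0.4013
P_2 = 1/(1+e^{-1.3000}) = 0.7858
P_3 = 1/(1+e^{1.6000}) = 0.1680
E[score] = 0.4013 + 0.7858 + 0.1680 = 1.3551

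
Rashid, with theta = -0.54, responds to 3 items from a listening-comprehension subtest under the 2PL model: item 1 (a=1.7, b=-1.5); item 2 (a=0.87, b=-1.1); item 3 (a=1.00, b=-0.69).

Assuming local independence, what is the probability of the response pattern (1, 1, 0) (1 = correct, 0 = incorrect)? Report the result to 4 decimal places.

0.2397

P(theta) = 1 / (1 + exp(−a(theta − b)))
P_1 = 1/(1+e^{-1.6320}) = 0.8364
P_2 = 1/(1+e^{-0.4872}) = 0.6194
P_3 = 1/(1+e^{-0.1500}) = 0.5374
L = P_1 × P_2 × (1−P_3) = 0.8364 × 0.6194 × 0.4626 = 0.23967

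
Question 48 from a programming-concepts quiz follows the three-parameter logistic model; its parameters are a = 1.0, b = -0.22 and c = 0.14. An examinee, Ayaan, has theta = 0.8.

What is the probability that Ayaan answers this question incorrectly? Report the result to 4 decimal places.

0.2279

P(theta) = c + (1 − c) · 1 / (1 + exp(−a(theta − b)))
Exponent: 1.0 × (0.8 − (-0.22)) = 1.0200
1/(1 + e^{-1.0200}) = 0.7350
P = 0.14 + 0.86 × 0.7350 = 0.7721
P(incorrect) = 1 − 0.7721 = 0.2279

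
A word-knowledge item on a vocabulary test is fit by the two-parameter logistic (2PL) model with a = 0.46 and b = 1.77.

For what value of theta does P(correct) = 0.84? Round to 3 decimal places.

5.375

P(theta) = 1 / (1 + exp(−a(theta − b)))
logit = ln(0.8400/0.1600) = 1.6582
theta = b + logit/(a) = 1.77 + 1.6582/0.4600 = 5.3748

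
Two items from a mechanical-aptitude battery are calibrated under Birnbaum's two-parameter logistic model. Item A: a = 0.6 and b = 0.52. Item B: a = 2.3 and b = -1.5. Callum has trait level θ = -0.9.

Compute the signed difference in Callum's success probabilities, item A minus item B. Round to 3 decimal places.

-0.500

P(θ) = 1 / (1 + exp(−a(θ − b)))
P_A = 0.2990
P_B = 0.7990
P_A − P_B = -0.5000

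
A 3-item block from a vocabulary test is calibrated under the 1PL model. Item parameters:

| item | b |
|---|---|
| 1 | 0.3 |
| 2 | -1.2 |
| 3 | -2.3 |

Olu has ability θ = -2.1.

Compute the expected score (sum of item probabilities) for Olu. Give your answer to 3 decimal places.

0.922

P(θ) = 1 / (1 + exp(−(θ − b)))
P_1 = 1/(1+e^{2.4000}) = 0.0832
P_2 = 1/(1+e^{0.9000}) = 0.2891
P_3 = 1/(1+e^{-0.2000}) = 0.5498
E[score] = 0.0832 + 0.2891 + 0.5498 = 0.9221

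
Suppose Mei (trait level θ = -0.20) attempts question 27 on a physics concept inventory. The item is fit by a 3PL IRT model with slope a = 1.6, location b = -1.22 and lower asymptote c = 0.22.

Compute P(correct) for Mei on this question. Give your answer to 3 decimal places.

0.872

P(θ) = c + (1 − c) · 1 / (1 + exp(−a(θ − b)))
Exponent: 1.6 × (-0.20 − (-1.22)) = 1.6320
1/(1 + e^{-1.6320}) = 0.8364
P = 0.22 + 0.78 × 0.8364 = 0.8724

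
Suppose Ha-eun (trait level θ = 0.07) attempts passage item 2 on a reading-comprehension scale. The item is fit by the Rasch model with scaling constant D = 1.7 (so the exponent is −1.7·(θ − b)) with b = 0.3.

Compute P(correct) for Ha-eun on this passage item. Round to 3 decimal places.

0.403

P(θ) = 1 / (1 + exp(−D·(θ − b)))
Exponent: 1.7 × (0.07 − 0.3) = -0.3910
1/(1 + e^{0.3910}) = 0.4035
P = 0.4035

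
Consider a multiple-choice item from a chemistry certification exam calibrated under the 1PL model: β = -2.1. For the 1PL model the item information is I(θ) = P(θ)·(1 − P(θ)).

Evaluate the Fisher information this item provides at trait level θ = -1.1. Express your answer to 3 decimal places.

0.197

P = 1/(1+e^{-1.0000}) = 0.7311
P(1−P) = 0.7311 × 0.2689 = 0.1966
I = P(1−P) = 0.19661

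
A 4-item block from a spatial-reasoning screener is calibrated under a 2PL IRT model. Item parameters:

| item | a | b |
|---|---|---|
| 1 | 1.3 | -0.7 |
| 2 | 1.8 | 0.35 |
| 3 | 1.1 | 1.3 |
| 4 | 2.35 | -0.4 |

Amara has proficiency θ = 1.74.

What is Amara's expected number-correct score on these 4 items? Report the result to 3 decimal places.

P(θ) = 1 / (1 + exp(−a(θ − b)))
P_1 = 1/(1+e^{-3.1720}) = 0.9598
P_2 = 1/(1+e^{-2.5020}) = 0.9243
P_3 = 1/(1+e^{-0.4840}) = 0.6187
P_4 = 1/(1+e^{-5.0290}) = 0.9935
E[score] = 0.9598 + 0.9243 + 0.6187 + 0.9935 = 3.4962

3.496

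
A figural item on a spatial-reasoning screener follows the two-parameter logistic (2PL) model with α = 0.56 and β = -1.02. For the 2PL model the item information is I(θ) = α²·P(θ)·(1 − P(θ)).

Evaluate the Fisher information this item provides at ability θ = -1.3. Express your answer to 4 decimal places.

0.0779

P = 1/(1+e^{0.1568}) = 0.4609
P(1−P) = 0.4609 × 0.5391 = 0.2485
I = α² × P(1−P) = 0.56² × 0.2485 = 0.07792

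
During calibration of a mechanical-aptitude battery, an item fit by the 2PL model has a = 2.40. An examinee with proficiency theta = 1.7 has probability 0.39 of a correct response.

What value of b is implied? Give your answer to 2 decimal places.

P(theta) = 1 / (1 + exp(−a(theta − b)))
logit(0.39) = ln(0.39/0.61) = -0.4473
b = theta − logit/(a) = 1.7 − (-0.4473)/2.4000 = 1.8864

1.89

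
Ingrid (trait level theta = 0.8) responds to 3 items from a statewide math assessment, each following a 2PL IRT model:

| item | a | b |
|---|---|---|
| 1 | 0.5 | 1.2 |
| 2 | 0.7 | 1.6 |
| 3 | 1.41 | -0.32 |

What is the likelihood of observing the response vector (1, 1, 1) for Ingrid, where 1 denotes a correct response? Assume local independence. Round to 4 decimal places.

0.1357

P(theta) = 1 / (1 + exp(−a(theta − b)))
P_1 = 1/(1+e^{0.2000}) = 0.4502
P_2 = 1/(1+e^{0.5600}) = 0.3635
P_3 = 1/(1+e^{-1.5792}) = 0.8291
L = P_1 × P_2 × P_3 = 0.4502 × 0.3635 × 0.8291 = 0.13569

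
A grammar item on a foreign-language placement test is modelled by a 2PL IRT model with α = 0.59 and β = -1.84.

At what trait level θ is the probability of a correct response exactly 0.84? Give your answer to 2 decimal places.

0.97

P(θ) = 1 / (1 + exp(−α(θ − β)))
logit = ln(0.8400/0.1600) = 1.6582
θ = β + logit/(α) = -1.84 + 1.6582/0.5900 = 0.9706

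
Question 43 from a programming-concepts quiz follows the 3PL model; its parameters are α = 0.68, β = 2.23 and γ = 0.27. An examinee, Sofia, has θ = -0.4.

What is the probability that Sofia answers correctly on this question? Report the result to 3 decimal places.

0.375

P(θ) = γ + (1 − γ) · 1 / (1 + exp(−α(θ − β)))
Exponent: 0.68 × (-0.4 − 2.23) = -1.7884
1/(1 + e^{1.7884}) = 0.1433
P = 0.27 + 0.73 × 0.1433 = 0.3746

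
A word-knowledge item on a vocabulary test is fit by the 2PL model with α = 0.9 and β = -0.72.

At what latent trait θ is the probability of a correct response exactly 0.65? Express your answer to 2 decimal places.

P(θ) = 1 / (1 + exp(−α(θ − β)))
logit = ln(0.6500/0.3500) = 0.6190
θ = β + logit/(α) = -0.72 + 0.6190/0.9000 = -0.0322

-0.03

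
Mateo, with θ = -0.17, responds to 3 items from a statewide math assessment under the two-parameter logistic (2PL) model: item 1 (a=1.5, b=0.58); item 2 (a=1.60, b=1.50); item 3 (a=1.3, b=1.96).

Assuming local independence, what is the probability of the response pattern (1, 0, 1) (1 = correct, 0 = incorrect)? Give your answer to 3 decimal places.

P(θ) = 1 / (1 + exp(−a(θ − b)))
P_1 = 1/(1+e^{1.1250}) = 0.2451
P_2 = 1/(1+e^{2.6720}) = 0.0646
P_3 = 1/(1+e^{2.7690}) = 0.0590
L = P_1 × (1−P_2) × P_3 = 0.2451 × 0.9354 × 0.0590 = 0.01353

0.014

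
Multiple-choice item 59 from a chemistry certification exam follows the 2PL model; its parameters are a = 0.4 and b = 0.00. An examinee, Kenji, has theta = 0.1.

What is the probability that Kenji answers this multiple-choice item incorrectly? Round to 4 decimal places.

P(theta) = 1 / (1 + exp(−a(theta − b)))
Exponent: 0.4 × (0.1 − 0.00) = 0.0400
1/(1 + e^{-0.0400}) = 0.5100
P(incorrect) = 1 − 0.5100 = 0.4900

0.4900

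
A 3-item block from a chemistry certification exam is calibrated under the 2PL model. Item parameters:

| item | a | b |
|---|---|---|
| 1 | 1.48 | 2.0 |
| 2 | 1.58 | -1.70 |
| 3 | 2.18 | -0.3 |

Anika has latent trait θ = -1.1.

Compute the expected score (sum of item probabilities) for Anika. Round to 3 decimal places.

P(θ) = 1 / (1 + exp(−a(θ − b)))
P_1 = 1/(1+e^{4.5880}) = 0.0101
P_2 = 1/(1+e^{-0.9480}) = 0.7207
P_3 = 1/(1+e^{1.7440}) = 0.1488
E[score] = 0.0101 + 0.7207 + 0.1488 = 0.8796

0.880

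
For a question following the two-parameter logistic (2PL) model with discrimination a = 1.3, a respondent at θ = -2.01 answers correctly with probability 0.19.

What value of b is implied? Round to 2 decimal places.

-0.89

P(θ) = 1 / (1 + exp(−a(θ − b)))
logit(0.19) = ln(0.19/0.81) = -1.4500
b = θ − logit/(a) = -2.01 − (-1.4500)/1.3000 = -0.8946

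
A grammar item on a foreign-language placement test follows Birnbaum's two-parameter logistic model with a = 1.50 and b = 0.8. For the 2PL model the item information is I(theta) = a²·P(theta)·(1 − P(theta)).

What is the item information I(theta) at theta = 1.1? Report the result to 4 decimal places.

P = 1/(1+e^{-0.4500}) = 0.6106
P(1−P) = 0.6106 × 0.3894 = 0.2378
I = a² × P(1−P) = 1.50² × 0.2378 = 0.53496

0.5350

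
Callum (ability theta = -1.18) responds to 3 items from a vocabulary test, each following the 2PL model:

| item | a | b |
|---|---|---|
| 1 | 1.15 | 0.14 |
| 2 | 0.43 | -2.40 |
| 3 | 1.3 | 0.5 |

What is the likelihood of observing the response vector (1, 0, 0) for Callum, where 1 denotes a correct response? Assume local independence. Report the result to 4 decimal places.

P(theta) = 1 / (1 + exp(−a(theta − b)))
P_1 = 1/(1+e^{1.5180}) = 0.1798
P_2 = 1/(1+e^{-0.5246}) = 0.6282
P_3 = 1/(1+e^{2.1840}) = 0.1012
L = P_1 × (1−P_2) × (1−P_3) = 0.1798 × 0.3718 × 0.8988 = 0.06007

0.0601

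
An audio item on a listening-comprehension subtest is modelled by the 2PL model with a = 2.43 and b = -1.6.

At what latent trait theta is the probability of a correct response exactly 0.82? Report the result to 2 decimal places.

-0.98

P(theta) = 1 / (1 + exp(−a(theta − b)))
logit = ln(0.8200/0.1800) = 1.5163
theta = b + logit/(a) = -1.6 + 1.5163/2.4300 = -0.9760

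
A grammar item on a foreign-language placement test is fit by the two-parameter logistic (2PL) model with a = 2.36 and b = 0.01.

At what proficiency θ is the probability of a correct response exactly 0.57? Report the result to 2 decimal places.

P(θ) = 1 / (1 + exp(−a(θ − b)))
logit = ln(0.5700/0.4300) = 0.2819
θ = b + logit/(a) = 0.01 + 0.2819/2.3600 = 0.1294

0.13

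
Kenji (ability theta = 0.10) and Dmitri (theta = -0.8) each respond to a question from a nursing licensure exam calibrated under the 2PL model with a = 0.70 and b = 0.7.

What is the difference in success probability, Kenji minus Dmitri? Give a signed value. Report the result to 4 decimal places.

0.1373

P(theta) = 1 / (1 + exp(−a(theta − b)))
P(Kenji) = 0.3965  [exponent -0.4200]
P(Dmitri) = 0.2592  [exponent -1.0500]
Difference = 0.3965 − 0.2592 = 0.1373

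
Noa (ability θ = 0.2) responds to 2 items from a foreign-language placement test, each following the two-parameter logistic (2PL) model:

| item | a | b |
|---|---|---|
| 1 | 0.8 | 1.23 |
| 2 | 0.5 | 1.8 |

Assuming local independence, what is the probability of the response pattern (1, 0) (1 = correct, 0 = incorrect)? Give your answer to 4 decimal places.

0.2104

P(θ) = 1 / (1 + exp(−a(θ − b)))
P_1 = 1/(1+e^{0.8240}) = 0.3049
P_2 = 1/(1+e^{0.8000}) = 0.3100
L = P_1 × (1−P_2) = 0.3049 × 0.6900 = 0.21038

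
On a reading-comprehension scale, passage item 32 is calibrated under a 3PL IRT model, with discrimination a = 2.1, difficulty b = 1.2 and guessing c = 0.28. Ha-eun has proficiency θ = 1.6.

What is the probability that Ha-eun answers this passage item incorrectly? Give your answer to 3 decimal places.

P(θ) = c + (1 − c) · 1 / (1 + exp(−a(θ − b)))
Exponent: 2.1 × (1.6 − 1.2) = 0.8400
1/(1 + e^{-0.8400}) = 0.6985
P = 0.28 + 0.72 × 0.6985 = 0.7829
P(incorrect) = 1 − 0.7829 = 0.2171

0.217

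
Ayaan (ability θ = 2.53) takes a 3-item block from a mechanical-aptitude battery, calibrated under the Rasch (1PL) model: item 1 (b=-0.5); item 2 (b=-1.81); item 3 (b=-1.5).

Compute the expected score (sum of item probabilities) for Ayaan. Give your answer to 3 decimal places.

P(θ) = 1 / (1 + exp(−(θ − b)))
P_1 = 1/(1+e^{-3.0300}) = 0.9539
P_2 = 1/(1+e^{-4.3400}) = 0.9871
P_3 = 1/(1+e^{-4.0300}) = 0.9825
E[score] = 0.9539 + 0.9871 + 0.9825 = 2.9236

2.924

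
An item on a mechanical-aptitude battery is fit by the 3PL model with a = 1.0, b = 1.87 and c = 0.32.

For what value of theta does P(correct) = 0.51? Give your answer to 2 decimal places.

0.92

P(theta) = c + (1 − c) · 1 / (1 + exp(−a(theta − b)))
Remove guessing floor: (0.51 − 0.32)/(1 − 0.32) = 0.2794
logit = ln(0.2794/0.7206) = -0.9474
theta = b + logit/(a) = 1.87 + (-0.9474)/1.0000 = 0.9226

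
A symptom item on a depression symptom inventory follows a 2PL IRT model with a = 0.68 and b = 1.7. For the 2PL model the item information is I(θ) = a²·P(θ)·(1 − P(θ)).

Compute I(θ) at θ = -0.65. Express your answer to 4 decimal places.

0.0647

P = 1/(1+e^{1.5980}) = 0.1683
P(1−P) = 0.1683 × 0.8317 = 0.1399
I = a² × P(1−P) = 0.68² × 0.1399 = 0.06471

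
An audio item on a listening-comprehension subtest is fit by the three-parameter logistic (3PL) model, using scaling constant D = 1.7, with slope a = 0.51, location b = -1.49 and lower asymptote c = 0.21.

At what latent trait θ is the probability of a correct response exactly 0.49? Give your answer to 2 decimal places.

P(θ) = c + (1 − c) · 1 / (1 + exp(−D·a(θ − b)))
Remove guessing floor: (0.49 − 0.21)/(1 − 0.21) = 0.3544
logit = ln(0.3544/0.6456) = -0.5996
θ = b + logit/(1.7·a) = -1.49 + (-0.5996)/0.8670 = -2.1816

-2.18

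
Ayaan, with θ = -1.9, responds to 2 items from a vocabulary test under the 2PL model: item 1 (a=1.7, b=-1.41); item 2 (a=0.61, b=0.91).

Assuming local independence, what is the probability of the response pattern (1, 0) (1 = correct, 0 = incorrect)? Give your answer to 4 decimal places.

P(θ) = 1 / (1 + exp(−a(θ − b)))
P_1 = 1/(1+e^{0.8330}) = 0.3030
P_2 = 1/(1+e^{1.7141}) = 0.1526
L = P_1 × (1−P_2) = 0.3030 × 0.8474 = 0.25676

0.2568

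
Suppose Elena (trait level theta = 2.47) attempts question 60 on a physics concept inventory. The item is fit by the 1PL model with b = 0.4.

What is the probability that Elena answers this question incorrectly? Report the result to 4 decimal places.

P(theta) = 1 / (1 + exp(−(theta − b)))
Exponent: (2.47 − 0.4) = 2.0700
1/(1 + e^{-2.0700}) = 0.8880
P = 0.8880
P(incorrect) = 1 − 0.8880 = 0.1120

0.1120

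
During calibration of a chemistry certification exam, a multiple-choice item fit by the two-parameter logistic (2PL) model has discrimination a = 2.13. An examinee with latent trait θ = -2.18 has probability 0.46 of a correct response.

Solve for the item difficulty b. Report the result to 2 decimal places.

P(θ) = 1 / (1 + exp(−a(θ − b)))
logit(0.46) = ln(0.46/0.54) = -0.1603
b = θ − logit/(a) = -2.18 − (-0.1603)/2.1300 = -2.1047

-2.10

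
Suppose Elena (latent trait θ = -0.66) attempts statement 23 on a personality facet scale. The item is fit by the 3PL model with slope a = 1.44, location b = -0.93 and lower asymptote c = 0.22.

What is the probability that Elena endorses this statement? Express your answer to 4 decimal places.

P(θ) = c + (1 − c) · 1 / (1 + exp(−a(θ − b)))
Exponent: 1.44 × (-0.66 − (-0.93)) = 0.3888
1/(1 + e^{-0.3888}) = 0.5960
P = 0.22 + 0.78 × 0.5960 = 0.6849

0.6849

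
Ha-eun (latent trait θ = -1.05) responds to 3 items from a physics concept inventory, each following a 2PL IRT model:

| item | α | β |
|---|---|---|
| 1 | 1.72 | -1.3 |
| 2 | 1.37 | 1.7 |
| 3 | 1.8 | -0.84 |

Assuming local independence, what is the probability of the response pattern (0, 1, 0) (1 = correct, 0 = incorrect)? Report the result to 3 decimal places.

0.005

P(θ) = 1 / (1 + exp(−α(θ − β)))
P_1 = 1/(1+e^{-0.4300}) = 0.6059
P_2 = 1/(1+e^{3.7675}) = 0.0226
P_3 = 1/(1+e^{0.3780}) = 0.4066
L = (1−P_1) × P_2 × (1−P_3) = 0.3941 × 0.0226 × 0.5934 = 0.00528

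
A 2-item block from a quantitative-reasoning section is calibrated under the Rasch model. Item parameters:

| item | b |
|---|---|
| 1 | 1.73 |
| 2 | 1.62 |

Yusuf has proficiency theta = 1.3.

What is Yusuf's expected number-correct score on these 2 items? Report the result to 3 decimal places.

0.815

P(theta) = 1 / (1 + exp(−(theta − b)))
P_1 = 1/(1+e^{0.4300}) = 0.3941
P_2 = 1/(1+e^{0.3200}) = 0.4207
E[score] = 0.3941 + 0.4207 = 0.8148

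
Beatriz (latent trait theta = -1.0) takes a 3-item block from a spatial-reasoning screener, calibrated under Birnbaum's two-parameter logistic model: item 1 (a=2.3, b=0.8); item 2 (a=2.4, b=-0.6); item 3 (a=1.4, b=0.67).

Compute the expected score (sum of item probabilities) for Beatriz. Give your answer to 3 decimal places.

P(theta) = 1 / (1 + exp(−a(theta − b)))
P_1 = 1/(1+e^{4.1400}) = 0.0157
P_2 = 1/(1+e^{0.9600}) = 0.2769
P_3 = 1/(1+e^{2.3380}) = 0.0880
E[score] = 0.0157 + 0.2769 + 0.0880 = 0.3806

0.381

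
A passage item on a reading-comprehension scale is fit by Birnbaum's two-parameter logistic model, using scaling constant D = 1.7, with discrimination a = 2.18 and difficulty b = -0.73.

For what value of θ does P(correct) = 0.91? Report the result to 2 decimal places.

P(θ) = 1 / (1 + exp(−D·a(θ − b)))
logit = ln(0.9100/0.0900) = 2.3136
θ = b + logit/(1.7·a) = -0.73 + 2.3136/3.7060 = -0.1057

-0.11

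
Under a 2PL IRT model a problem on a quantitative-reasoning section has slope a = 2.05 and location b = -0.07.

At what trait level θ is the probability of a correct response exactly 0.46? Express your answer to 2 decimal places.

P(θ) = 1 / (1 + exp(−a(θ − b)))
logit = ln(0.4600/0.5400) = -0.1603
θ = b + logit/(a) = -0.07 + (-0.1603)/2.0500 = -0.1482

-0.15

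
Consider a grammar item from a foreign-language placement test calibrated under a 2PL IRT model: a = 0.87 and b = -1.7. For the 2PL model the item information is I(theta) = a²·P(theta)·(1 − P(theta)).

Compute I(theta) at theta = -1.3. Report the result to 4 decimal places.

P = 1/(1+e^{-0.3480}) = 0.5861
P(1−P) = 0.5861 × 0.4139 = 0.2426
I = a² × P(1−P) = 0.87² × 0.2426 = 0.18361

0.1836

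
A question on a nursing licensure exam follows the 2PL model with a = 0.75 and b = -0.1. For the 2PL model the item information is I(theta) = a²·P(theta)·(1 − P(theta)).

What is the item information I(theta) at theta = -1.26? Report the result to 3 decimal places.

P = 1/(1+e^{0.8700}) = 0.2953
P(1−P) = 0.2953 × 0.7047 = 0.2081
I = a² × P(1−P) = 0.75² × 0.2081 = 0.11704

0.117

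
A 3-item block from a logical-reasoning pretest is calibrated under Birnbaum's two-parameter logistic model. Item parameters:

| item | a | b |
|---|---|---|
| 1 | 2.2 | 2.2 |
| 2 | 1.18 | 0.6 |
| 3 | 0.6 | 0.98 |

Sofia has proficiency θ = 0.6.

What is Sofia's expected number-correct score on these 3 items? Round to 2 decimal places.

P(θ) = 1 / (1 + exp(−a(θ − b)))
P_1 = 1/(1+e^{3.5200}) = 0.0287
P_2 = 1/(1+e^{0.0000}) = 0.5000
P_3 = 1/(1+e^{0.2280}) = 0.4432
E[score] = 0.0287 + 0.5000 + 0.4432 = 0.9720

0.97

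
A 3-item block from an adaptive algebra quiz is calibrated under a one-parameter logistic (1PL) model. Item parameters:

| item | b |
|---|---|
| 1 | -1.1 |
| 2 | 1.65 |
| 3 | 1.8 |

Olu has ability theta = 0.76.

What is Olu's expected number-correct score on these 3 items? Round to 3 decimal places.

P(theta) = 1 / (1 + exp(−(theta − b)))
P_1 = 1/(1+e^{-1.8600}) = 0.8653
P_2 = 1/(1+e^{0.8900}) = 0.2911
P_3 = 1/(1+e^{1.0400}) = 0.2611
E[score] = 0.8653 + 0.2911 + 0.2611 = 1.4176

1.418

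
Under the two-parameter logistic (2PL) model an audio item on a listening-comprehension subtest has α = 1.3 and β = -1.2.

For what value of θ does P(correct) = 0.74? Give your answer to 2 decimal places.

-0.40

P(θ) = 1 / (1 + exp(−α(θ − β)))
logit = ln(0.7400/0.2600) = 1.0460
θ = β + logit/(α) = -1.2 + 1.0460/1.3000 = -0.3954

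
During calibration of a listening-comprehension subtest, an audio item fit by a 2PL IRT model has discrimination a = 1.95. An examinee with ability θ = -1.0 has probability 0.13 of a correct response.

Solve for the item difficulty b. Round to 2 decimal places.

P(θ) = 1 / (1 + exp(−a(θ − b)))
logit(0.13) = ln(0.13/0.87) = -1.9010
b = θ − logit/(a) = -1.0 − (-1.9010)/1.9500 = -0.0251

-0.03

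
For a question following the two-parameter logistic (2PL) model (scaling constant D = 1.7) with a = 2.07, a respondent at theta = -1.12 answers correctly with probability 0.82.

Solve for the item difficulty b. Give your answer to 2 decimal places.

P(theta) = 1 / (1 + exp(−D·a(theta − b)))
logit(0.82) = ln(0.82/0.18) = 1.5163
b = theta − logit/(1.7·a) = -1.12 − 1.5163/3.5190 = -1.5509

-1.55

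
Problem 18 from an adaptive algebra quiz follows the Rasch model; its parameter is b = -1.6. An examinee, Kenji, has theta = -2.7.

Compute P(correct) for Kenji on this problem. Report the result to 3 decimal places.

P(theta) = 1 / (1 + exp(−(theta − b)))
Exponent: (-2.7 − (-1.6)) = -1.1000
1/(1 + e^{1.1000}) = 0.2497
P = 0.2497

0.250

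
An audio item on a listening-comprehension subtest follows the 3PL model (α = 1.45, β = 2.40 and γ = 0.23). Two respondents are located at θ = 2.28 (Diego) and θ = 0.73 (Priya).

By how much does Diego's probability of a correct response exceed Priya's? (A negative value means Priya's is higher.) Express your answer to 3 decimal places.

0.289

P(θ) = γ + (1 − γ) · 1 / (1 + exp(−α(θ − β)))
P(Diego) = 0.5816  [exponent -0.1740]
P(Priya) = 0.2928  [exponent -2.4215]
Difference = 0.5816 − 0.2928 = 0.2888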